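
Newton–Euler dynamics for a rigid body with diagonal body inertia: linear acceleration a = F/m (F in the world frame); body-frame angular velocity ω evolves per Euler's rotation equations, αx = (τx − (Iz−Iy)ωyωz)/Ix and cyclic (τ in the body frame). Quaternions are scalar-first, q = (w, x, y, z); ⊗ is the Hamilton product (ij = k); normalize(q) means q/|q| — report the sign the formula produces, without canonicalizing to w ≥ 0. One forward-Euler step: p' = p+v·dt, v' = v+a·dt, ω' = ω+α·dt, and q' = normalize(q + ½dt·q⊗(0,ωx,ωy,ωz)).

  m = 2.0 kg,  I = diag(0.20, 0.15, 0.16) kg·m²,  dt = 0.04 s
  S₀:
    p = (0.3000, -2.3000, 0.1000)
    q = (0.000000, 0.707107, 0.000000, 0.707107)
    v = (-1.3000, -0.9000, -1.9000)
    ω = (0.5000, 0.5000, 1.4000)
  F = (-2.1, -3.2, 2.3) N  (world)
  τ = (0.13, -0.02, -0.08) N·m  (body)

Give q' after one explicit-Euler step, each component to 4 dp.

q' = (-0.0269, 0.6997, -0.0127, 0.7138)

q⊗(0,ω) = (-1.3435033, -0.3535535, -0.6363963, 0.3535535)
updated quaternion q' = (-0.0269, 0.6997, -0.0127, 0.7138)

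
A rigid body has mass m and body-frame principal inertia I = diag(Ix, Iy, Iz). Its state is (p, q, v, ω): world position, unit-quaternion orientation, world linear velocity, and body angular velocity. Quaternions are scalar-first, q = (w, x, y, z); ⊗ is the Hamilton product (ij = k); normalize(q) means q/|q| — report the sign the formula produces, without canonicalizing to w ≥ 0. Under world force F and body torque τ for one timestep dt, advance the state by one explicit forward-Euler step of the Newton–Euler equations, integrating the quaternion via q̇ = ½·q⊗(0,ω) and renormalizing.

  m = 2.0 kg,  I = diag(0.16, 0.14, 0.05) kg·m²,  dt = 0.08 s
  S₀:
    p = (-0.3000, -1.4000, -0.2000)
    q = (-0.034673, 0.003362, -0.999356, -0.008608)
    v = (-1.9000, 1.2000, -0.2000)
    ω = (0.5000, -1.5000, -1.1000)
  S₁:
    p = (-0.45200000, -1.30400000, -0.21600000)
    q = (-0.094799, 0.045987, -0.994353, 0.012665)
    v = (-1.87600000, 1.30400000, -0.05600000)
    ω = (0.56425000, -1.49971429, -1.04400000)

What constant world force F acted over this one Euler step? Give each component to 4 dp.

Δv = v₁−v₀ = (0.02400000, 0.10400000, 0.14400000)
m·(v₁−v₀)/dt = (0.6000, 2.6000, 3.6000)

F = (0.6000, 2.6000, 3.6000)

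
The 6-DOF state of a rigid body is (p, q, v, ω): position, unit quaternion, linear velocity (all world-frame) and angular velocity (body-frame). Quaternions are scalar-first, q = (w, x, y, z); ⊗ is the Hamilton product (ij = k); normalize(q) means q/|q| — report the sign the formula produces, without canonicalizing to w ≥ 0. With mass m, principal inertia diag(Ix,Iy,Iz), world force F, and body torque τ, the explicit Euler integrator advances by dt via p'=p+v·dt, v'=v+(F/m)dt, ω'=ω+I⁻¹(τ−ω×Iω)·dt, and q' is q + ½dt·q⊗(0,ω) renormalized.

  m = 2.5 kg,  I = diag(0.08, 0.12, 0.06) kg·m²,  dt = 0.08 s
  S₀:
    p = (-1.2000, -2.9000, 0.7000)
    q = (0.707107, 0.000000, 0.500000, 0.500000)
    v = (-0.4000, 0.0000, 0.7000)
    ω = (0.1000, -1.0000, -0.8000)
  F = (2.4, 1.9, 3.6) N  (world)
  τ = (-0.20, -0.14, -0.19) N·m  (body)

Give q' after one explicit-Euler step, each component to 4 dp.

q' = (0.7421, 0.0068, 0.4731, 0.4747)

Hamilton product q⊗(0,ω) = (0.9000000, 0.1707107, -0.6571070, -0.6156856)
q' = normalize(q + ½dt·q⊗(0,ω)) = (0.7421, 0.0068, 0.4731, 0.4747)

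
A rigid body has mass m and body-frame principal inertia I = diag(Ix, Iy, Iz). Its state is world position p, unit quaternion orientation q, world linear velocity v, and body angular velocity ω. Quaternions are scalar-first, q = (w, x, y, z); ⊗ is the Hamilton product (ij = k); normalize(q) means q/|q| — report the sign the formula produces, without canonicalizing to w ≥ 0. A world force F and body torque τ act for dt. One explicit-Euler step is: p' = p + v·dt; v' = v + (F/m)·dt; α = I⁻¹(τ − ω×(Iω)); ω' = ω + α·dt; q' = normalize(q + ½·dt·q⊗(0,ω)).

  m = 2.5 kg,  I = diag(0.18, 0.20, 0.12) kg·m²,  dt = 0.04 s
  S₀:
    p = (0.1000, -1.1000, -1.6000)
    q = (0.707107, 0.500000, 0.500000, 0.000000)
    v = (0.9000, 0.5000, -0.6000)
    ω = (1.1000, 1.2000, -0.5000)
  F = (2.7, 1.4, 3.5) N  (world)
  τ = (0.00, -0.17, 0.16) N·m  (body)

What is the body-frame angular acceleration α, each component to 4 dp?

α = (-0.2667, -0.6850, 1.1133)

gyro term ω×Iω = (0.0480, -0.0330, 0.0264)
(τ − ω×Iω)/I = (-0.2667, -0.6850, 1.1133)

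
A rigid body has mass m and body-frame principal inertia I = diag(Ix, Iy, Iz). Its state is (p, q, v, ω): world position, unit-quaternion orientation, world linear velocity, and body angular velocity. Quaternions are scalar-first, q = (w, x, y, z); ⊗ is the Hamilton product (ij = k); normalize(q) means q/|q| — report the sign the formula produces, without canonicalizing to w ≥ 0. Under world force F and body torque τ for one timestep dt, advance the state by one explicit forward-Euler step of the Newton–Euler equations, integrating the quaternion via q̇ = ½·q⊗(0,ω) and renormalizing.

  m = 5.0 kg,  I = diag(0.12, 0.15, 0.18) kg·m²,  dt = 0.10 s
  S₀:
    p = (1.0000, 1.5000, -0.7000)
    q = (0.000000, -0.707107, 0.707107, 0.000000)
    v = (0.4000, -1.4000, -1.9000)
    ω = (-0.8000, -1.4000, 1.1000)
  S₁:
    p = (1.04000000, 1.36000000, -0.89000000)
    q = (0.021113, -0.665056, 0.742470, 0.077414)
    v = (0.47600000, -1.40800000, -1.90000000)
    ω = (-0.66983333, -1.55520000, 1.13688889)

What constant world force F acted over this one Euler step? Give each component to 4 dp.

v₁ − v₀ = (0.07600000, -0.00800000, 0.00000000)
m·(v₁−v₀)/dt = (3.8000, -0.4000, 0.0000)

F = (3.8000, -0.4000, 0.0000)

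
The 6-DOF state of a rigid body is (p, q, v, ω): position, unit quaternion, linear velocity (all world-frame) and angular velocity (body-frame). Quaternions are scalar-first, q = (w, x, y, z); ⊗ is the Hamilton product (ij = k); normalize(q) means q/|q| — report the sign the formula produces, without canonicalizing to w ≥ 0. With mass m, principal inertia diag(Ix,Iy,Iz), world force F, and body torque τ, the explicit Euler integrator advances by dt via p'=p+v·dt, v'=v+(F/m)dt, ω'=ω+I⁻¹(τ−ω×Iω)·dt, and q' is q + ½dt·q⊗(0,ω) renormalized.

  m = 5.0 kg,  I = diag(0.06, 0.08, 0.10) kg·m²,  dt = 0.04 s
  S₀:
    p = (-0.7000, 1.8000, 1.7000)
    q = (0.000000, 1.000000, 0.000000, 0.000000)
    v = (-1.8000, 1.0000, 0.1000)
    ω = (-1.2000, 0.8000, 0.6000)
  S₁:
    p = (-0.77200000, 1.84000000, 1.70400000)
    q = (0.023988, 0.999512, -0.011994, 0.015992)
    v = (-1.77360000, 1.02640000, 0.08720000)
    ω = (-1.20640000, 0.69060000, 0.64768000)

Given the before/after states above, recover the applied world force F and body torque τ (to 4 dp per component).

F = (3.3000, 3.3000, -1.6000)
τ = (0.0000, -0.1900, 0.1000)

velocity change Δv = (0.02640000, 0.02640000, -0.01280000)
m·(v₁−v₀)/dt = (3.3000, 3.3000, -1.6000)
ω₁ − ω₀ = (-0.00640000, -0.10940000, 0.04768000)
I·α + gyro = (0.0000, -0.1900, 0.1000)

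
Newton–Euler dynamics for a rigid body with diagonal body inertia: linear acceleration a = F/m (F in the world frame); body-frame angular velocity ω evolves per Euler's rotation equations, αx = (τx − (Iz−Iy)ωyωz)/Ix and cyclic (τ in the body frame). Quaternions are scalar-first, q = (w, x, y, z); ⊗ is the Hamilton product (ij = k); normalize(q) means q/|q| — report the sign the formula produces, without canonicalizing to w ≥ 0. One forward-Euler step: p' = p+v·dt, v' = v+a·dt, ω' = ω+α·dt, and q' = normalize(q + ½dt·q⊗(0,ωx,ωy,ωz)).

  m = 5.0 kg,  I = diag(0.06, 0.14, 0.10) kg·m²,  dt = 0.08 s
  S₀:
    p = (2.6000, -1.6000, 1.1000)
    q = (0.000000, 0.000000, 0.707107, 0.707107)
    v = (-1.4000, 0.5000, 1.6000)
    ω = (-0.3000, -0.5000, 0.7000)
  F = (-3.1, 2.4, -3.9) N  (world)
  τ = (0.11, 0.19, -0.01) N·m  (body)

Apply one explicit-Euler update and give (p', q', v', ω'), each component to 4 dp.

p' = (2.4880, -1.5600, 1.2280)
q' = (-0.0057, 0.0339, 0.6982, 0.7151)
v' = (-1.4496, 0.5384, 1.5376)
ω' = (-0.1720, -0.3962, 0.6824)

gyro term ω×Iω = (0.0140, 0.0084, 0.0120)
angular accel α = (1.6000, 1.2971, -0.2200)
new body rate ω' = (-0.1720, -0.3962, 0.6824)
q⊗(0,ω) = (-0.1414214, 0.8485284, -0.2121321, 0.2121321)
updated quaternion q' = (-0.0057, 0.0339, 0.6982, 0.7151)
p + v·dt = (2.4880, -1.5600, 1.2280)
v + (F/m)dt = (-1.4496, 0.5384, 1.5376)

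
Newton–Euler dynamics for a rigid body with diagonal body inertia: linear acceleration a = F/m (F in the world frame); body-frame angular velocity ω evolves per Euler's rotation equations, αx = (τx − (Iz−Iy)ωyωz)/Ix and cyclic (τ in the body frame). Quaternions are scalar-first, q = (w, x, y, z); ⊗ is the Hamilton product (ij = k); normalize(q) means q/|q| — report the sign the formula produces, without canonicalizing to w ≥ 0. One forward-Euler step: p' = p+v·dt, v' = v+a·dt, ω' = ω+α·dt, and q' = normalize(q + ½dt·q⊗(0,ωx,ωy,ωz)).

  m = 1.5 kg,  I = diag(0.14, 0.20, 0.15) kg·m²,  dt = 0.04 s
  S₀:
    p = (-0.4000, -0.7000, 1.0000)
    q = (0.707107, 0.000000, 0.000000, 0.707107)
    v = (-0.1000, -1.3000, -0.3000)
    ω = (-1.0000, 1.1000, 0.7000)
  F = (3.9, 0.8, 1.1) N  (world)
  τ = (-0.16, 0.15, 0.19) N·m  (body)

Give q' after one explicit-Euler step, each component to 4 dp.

q' = (0.6968, -0.0297, 0.0014, 0.7166)

q⊗(0,ω) = (-0.4949749, -1.4849247, 0.0707107, 0.4949749)
updated quaternion q' = (0.6968, -0.0297, 0.0014, 0.7166)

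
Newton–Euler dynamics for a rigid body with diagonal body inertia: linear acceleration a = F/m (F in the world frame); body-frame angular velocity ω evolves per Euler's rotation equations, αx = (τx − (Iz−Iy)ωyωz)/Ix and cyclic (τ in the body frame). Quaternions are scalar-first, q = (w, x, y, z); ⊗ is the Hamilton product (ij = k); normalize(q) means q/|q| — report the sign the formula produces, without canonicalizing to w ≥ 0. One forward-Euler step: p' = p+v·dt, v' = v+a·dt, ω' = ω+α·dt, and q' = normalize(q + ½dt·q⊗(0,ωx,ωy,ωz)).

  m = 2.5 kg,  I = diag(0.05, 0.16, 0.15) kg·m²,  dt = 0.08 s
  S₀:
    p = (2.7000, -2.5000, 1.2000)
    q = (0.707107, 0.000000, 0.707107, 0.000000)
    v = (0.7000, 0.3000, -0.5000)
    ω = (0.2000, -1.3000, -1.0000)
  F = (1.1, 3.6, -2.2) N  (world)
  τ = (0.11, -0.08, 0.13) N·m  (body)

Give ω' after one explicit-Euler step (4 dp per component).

ω' = (0.3968, -1.3500, -0.9154)

angular accel α = (2.4600, -0.6250, 1.0573)
ω' = ω + α·dt = (0.3968, -1.3500, -0.9154)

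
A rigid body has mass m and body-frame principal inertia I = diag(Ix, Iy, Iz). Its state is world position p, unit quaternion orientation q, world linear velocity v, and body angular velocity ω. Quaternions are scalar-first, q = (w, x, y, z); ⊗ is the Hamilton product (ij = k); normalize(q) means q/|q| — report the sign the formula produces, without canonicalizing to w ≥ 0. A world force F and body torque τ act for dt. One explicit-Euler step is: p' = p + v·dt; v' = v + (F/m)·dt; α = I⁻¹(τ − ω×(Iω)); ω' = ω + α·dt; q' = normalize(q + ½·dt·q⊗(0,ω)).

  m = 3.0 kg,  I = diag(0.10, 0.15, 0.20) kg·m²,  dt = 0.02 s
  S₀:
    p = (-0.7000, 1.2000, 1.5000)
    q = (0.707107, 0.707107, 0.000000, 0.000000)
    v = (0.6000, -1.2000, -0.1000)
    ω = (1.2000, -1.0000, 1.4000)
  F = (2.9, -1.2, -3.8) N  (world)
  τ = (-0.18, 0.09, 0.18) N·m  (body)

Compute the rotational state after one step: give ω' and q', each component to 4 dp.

ω' = (1.1780, -0.9656, 1.4240)
q' = (0.6985, 0.7154, -0.0170, 0.0028)

angular accel α = (-1.1000, 1.7200, 1.2000)
new body rate ω' = (1.1780, -0.9656, 1.4240)
q⊗(0,ω) = (-0.8485284, 0.8485284, -1.6970568, 0.2828428)
updated quaternion q' = (0.6985, 0.7154, -0.0170, 0.0028)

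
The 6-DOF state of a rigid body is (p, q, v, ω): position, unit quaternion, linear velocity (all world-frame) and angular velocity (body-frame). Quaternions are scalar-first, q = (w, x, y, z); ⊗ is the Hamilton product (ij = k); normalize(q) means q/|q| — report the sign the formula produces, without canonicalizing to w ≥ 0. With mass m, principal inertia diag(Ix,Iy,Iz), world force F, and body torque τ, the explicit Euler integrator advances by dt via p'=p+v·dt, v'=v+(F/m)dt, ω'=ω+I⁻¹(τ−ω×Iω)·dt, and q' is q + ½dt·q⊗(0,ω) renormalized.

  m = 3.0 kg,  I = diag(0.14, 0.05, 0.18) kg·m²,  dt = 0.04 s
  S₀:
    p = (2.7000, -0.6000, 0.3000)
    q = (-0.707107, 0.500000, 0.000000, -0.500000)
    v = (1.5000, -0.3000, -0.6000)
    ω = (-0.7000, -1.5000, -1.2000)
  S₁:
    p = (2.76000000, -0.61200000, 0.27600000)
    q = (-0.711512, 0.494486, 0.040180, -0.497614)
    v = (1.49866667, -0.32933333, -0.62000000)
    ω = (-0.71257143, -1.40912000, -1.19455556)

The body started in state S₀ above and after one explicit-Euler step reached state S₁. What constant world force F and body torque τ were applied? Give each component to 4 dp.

F = (-0.1000, -2.2000, -1.5000)
τ = (0.1900, 0.0800, -0.0700)

rate change Δω = (-0.01257143, 0.09088000, 0.00544444)
precession coupling = (0.2340, -0.0336, -0.0945)
applied torque τ = (0.1900, 0.0800, -0.0700)
velocity change Δv = (-0.00133333, -0.02933333, -0.02000000)
applied force F = (-0.1000, -2.2000, -1.5000)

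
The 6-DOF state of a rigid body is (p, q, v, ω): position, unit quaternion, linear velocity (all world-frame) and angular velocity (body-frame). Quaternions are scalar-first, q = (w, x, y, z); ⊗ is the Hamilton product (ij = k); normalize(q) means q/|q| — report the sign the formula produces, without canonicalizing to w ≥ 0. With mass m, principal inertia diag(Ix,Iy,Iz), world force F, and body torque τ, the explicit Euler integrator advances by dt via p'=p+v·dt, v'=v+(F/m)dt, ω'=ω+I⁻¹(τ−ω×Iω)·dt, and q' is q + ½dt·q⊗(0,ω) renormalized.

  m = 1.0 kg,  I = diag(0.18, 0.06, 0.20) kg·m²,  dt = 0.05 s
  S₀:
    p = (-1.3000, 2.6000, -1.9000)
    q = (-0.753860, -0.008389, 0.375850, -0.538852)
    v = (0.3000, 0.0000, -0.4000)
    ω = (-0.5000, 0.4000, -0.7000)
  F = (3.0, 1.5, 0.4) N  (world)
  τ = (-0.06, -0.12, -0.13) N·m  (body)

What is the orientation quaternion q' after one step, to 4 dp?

q' = (-0.7669, -0.0002, 0.3748, -0.5209)

2q̇ = q⊗(0,ω) = (-0.5317309, 0.3293758, -0.0379903, 0.7122714)
updated quaternion q' = (-0.7669, -0.0002, 0.3748, -0.5209)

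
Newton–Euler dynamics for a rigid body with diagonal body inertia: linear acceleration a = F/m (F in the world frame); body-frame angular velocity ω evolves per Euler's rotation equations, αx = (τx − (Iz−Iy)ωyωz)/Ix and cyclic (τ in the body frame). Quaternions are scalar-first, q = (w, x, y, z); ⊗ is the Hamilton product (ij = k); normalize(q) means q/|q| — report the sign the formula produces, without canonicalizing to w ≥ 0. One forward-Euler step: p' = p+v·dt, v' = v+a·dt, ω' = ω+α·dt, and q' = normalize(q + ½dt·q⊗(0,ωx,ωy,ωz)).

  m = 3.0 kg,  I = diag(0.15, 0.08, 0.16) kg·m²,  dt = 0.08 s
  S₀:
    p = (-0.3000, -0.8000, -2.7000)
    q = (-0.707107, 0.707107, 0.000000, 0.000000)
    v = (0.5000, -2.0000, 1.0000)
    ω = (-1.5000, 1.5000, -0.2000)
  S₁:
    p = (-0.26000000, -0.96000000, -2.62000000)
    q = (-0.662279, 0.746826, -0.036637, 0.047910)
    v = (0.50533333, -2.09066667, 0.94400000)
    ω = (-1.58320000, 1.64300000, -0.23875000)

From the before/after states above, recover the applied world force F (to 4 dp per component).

F = (0.2000, -3.4000, -2.1000)

Δv = v₁−v₀ = (0.00533333, -0.09066667, -0.05600000)
applied force F = (0.2000, -3.4000, -2.1000)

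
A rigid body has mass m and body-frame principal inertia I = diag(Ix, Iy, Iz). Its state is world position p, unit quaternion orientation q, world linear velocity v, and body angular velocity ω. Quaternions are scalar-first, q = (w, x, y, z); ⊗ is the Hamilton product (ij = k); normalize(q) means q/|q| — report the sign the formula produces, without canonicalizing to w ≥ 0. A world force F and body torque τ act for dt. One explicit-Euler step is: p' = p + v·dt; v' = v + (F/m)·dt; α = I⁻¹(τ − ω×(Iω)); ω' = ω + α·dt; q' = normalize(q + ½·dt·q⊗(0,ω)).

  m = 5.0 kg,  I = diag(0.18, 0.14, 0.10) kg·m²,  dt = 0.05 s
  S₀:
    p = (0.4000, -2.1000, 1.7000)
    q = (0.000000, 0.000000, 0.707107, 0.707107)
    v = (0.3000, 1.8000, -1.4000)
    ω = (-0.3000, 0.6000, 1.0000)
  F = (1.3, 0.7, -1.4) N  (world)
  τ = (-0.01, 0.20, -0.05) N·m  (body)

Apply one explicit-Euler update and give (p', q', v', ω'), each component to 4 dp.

ω×(Iω) gyroscopic = (-0.0240, -0.0240, 0.0072)
α = I⁻¹(τ − ω×Iω) = (0.0778, 1.6000, -0.5720)
ω + α·dt = (-0.2961, 0.6800, 0.9714)
Hamilton product q⊗(0,ω) = (-1.1313712, 0.2828428, -0.2121321, 0.2121321)
q + ½dt·q⊗(0,ω), renormalized = (-0.0283, 0.0071, 0.7015, 0.7121)
a = (0.2600, 0.1400, -0.2800)
new position p' = (0.4150, -2.0100, 1.6300)
v' = v + a·dt = (0.3130, 1.8070, -1.4140)

p' = (0.4150, -2.0100, 1.6300)
q' = (-0.0283, 0.0071, 0.7015, 0.7121)
v' = (0.3130, 1.8070, -1.4140)
ω' = (-0.2961, 0.6800, 0.9714)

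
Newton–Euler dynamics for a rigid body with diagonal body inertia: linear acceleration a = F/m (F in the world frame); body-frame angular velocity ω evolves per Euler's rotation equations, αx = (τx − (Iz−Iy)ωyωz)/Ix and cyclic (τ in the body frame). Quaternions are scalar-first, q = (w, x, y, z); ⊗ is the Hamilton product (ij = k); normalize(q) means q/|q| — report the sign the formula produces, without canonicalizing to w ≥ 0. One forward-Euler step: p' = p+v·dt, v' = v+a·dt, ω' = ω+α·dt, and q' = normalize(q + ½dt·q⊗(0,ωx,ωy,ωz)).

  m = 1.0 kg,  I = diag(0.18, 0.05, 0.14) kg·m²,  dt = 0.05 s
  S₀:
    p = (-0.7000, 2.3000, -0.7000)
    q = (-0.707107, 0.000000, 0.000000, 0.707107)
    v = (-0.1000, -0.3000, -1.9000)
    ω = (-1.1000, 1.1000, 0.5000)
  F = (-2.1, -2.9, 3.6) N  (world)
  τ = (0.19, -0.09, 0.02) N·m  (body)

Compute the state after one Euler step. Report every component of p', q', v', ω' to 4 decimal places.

p' = (-0.7050, 2.2850, -0.7950)
q' = (-0.7153, 0.0000, -0.0389, 0.6977)
v' = (-0.2050, -0.4450, -1.7200)
ω' = (-1.0610, 1.0320, 0.4510)

a = (-2.1000, -2.9000, 3.6000)
p' = p + v·dt = (-0.7050, 2.2850, -0.7950)
v + (F/m)dt = (-0.2050, -0.4450, -1.7200)
angular accel α = (0.7806, -1.3600, -0.9807)
new body rate ω' = (-1.0610, 1.0320, 0.4510)
2q̇ = q⊗(0,ω) = (-0.3535535, 0.0000000, -1.5556354, -0.3535535)
updated quaternion q' = (-0.7153, 0.0000, -0.0389, 0.6977)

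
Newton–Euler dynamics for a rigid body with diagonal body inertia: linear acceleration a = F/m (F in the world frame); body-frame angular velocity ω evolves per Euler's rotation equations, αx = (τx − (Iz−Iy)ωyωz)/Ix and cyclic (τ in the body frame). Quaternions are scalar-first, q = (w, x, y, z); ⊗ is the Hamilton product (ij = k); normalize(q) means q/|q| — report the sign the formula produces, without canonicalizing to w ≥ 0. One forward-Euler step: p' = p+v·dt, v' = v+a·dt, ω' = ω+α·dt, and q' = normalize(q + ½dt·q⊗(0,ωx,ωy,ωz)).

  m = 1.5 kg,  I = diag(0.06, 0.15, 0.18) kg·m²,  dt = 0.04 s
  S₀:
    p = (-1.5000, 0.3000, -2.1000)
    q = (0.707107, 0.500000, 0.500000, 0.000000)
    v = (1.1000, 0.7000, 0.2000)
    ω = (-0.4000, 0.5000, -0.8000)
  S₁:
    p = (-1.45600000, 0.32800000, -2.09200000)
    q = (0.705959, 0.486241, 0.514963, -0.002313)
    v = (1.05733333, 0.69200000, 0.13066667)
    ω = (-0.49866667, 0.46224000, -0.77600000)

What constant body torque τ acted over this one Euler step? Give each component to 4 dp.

Δω = ω₁−ω₀ = (-0.09866667, -0.03776000, 0.02400000)
ω₀×(Iω₀) = (-0.0120, -0.0384, -0.0180)
applied torque τ = (-0.1600, -0.1800, 0.0900)

τ = (-0.1600, -0.1800, 0.0900)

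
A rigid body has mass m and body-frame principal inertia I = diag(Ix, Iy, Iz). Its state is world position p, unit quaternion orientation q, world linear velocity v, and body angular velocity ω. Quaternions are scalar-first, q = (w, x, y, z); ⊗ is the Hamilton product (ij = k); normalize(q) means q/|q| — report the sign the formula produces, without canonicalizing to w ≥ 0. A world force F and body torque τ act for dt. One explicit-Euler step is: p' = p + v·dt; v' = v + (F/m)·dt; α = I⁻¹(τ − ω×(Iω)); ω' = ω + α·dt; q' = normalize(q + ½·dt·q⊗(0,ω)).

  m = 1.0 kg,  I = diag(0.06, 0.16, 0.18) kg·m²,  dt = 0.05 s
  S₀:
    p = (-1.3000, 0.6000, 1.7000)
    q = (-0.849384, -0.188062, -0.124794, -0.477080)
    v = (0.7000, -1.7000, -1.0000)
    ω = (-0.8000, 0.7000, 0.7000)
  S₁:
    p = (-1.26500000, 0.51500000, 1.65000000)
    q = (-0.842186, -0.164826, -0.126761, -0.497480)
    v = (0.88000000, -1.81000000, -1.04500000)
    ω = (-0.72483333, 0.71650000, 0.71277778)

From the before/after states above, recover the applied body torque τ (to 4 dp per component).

τ = (0.1000, 0.1200, -0.0100)

Δω = ω₁−ω₀ = (0.07516667, 0.01650000, 0.01277778)
I·α + gyro = (0.1000, 0.1200, -0.0100)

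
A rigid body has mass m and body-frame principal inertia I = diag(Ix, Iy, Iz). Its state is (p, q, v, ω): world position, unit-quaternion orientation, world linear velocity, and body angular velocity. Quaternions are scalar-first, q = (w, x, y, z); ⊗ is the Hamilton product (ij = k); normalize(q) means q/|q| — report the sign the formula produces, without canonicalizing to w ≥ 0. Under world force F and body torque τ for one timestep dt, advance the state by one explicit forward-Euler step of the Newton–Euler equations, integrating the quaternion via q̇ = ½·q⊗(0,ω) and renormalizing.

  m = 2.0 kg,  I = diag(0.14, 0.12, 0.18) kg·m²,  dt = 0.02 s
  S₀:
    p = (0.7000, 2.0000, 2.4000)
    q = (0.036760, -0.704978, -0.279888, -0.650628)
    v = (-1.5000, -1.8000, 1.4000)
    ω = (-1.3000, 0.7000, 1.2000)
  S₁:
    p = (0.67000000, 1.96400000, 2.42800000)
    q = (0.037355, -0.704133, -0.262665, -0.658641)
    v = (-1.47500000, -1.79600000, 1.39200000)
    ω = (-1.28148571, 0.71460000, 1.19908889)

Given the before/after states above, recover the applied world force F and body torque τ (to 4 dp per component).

velocity change Δv = (0.02500000, 0.00400000, -0.00800000)
m·(v₁−v₀)/dt = (2.5000, 0.4000, -0.8000)
rate change Δω = (0.01851429, 0.01460000, -0.00091111)
precession coupling = (0.0504, 0.0624, 0.0182)
I·α + gyro = (0.1800, 0.1500, 0.0100)

F = (2.5000, 0.4000, -0.8000)
τ = (0.1800, 0.1500, 0.0100)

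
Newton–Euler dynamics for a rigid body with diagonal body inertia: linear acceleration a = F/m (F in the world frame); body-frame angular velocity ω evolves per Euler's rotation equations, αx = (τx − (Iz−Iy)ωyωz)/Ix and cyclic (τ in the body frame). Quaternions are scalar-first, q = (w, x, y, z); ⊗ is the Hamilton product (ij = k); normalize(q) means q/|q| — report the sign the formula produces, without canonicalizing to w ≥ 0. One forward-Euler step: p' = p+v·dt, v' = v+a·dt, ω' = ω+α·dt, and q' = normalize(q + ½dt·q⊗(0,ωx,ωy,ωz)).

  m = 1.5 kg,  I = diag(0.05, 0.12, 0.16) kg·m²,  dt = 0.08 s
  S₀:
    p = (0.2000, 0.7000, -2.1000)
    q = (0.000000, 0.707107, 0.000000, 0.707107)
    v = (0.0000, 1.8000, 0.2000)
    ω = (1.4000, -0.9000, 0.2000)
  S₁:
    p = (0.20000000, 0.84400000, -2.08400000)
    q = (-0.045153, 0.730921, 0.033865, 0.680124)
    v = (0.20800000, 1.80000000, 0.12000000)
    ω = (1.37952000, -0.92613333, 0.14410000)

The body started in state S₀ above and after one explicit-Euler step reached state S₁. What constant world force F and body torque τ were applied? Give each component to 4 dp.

F = (3.9000, 0.0000, -1.5000)
τ = (-0.0200, -0.0700, -0.2000)

Δω = ω₁−ω₀ = (-0.02048000, -0.02613333, -0.05590000)
gyro term ω₀×Iω₀ = (-0.0072, -0.0308, -0.0882)
applied torque τ = (-0.0200, -0.0700, -0.2000)
velocity change Δv = (0.20800000, 0.00000000, -0.08000000)
m·(v₁−v₀)/dt = (3.9000, 0.0000, -1.5000)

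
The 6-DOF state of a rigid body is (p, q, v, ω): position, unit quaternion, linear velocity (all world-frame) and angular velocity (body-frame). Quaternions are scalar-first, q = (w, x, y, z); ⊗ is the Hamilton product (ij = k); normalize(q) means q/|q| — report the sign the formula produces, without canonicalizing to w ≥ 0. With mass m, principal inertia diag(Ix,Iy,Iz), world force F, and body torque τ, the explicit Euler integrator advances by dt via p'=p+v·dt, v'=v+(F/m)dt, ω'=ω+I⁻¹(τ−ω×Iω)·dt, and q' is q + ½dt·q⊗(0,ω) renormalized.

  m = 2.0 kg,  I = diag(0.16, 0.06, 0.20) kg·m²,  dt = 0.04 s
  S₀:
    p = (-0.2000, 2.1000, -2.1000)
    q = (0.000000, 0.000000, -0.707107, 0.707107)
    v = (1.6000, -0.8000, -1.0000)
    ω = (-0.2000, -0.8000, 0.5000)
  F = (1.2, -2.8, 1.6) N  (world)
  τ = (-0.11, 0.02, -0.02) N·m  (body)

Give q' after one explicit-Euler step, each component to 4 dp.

2q̇ = q⊗(0,ω) = (-0.9192391, 0.2121321, -0.1414214, -0.1414214)
updated quaternion q' = (-0.0184, 0.0042, -0.7098, 0.7041)

q' = (-0.0184, 0.0042, -0.7098, 0.7041)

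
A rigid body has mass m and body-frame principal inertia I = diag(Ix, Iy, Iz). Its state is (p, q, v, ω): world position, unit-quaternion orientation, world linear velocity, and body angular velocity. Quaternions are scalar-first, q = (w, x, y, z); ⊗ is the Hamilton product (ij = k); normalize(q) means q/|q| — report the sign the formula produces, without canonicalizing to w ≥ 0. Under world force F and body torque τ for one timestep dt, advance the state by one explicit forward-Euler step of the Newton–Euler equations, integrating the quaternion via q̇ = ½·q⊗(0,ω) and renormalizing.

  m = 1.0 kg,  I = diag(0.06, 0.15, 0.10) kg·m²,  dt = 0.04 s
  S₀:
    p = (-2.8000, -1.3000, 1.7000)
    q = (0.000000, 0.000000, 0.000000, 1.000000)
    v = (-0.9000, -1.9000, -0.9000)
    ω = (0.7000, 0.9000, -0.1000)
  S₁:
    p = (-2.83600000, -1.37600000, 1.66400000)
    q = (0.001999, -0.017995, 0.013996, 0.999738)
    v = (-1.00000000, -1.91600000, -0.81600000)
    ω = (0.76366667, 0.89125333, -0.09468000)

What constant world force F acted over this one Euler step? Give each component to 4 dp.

F = (-2.5000, -0.4000, 2.1000)

Δv = v₁−v₀ = (-0.10000000, -0.01600000, 0.08400000)
F = m·Δv/dt = (-2.5000, -0.4000, 2.1000)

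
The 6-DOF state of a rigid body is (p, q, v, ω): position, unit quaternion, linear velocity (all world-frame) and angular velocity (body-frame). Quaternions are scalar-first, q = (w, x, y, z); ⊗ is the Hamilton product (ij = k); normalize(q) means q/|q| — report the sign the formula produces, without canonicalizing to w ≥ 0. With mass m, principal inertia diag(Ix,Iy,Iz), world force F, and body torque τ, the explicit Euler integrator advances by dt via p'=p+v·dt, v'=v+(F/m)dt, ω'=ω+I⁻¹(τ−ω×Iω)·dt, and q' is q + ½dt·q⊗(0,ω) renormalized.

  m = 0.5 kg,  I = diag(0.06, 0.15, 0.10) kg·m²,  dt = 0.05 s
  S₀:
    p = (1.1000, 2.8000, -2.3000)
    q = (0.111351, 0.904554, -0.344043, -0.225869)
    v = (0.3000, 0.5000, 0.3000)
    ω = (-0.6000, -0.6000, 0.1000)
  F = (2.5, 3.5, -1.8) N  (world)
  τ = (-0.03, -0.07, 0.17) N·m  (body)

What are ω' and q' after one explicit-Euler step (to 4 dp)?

precession coupling ω×(Iω) = (0.0030, 0.0024, 0.0324)
α = I⁻¹(τ − ω×Iω) = (-0.5500, -0.4827, 1.3760)
ω' = ω + α·dt = (-0.6275, -0.6241, 0.1688)
2q̇ = q⊗(0,ω) = (0.3588935, -0.2367363, -0.0217446, -0.7380231)
q + ½dt·q⊗(0,ω), renormalized = (0.1203, 0.8984, -0.3445, -0.2443)

ω' = (-0.6275, -0.6241, 0.1688)
q' = (0.1203, 0.8984, -0.3445, -0.2443)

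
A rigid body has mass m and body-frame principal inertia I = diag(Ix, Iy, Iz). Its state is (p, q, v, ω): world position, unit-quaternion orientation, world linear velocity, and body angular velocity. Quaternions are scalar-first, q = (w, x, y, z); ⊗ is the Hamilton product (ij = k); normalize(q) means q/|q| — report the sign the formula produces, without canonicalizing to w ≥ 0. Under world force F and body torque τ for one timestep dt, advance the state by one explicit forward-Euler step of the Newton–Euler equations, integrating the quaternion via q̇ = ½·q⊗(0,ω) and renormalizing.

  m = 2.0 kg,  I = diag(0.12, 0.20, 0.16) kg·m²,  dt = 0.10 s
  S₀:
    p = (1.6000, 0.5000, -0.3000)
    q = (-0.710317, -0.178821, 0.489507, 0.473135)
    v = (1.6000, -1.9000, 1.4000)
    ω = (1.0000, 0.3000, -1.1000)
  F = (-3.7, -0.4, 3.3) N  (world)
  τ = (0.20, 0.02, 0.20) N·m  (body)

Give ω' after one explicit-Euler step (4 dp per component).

gyro term ω×Iω = (0.0132, 0.0440, 0.0240)
(τ − ω×Iω)/I = (1.5567, -0.1200, 1.1000)
new body rate ω' = (1.1557, 0.2880, -0.9900)

ω' = (1.1557, 0.2880, -0.9900)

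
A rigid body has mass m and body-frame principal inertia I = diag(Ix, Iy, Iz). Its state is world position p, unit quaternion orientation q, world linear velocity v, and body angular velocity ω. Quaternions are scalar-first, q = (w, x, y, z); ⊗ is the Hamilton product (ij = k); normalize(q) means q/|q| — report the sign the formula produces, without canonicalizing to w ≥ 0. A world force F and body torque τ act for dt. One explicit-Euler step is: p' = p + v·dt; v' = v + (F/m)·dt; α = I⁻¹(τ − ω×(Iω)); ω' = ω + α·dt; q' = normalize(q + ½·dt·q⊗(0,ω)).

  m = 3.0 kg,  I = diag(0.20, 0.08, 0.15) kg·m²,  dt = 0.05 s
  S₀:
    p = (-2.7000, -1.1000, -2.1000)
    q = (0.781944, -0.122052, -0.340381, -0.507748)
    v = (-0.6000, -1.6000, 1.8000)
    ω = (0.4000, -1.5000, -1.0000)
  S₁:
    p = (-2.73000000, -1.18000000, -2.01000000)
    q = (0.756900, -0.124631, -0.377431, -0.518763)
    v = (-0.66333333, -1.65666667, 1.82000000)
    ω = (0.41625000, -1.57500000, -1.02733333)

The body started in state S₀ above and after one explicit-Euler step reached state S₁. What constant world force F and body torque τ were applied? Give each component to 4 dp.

F = (-3.8000, -3.4000, 1.2000)
τ = (0.1700, -0.1400, -0.0100)

ω₁ − ω₀ = (0.01625000, -0.07500000, -0.02733333)
gyro term ω₀×Iω₀ = (0.1050, -0.0200, 0.0720)
applied torque τ = (0.1700, -0.1400, -0.0100)
velocity change Δv = (-0.06333333, -0.05666667, 0.02000000)
applied force F = (-3.8000, -3.4000, 1.2000)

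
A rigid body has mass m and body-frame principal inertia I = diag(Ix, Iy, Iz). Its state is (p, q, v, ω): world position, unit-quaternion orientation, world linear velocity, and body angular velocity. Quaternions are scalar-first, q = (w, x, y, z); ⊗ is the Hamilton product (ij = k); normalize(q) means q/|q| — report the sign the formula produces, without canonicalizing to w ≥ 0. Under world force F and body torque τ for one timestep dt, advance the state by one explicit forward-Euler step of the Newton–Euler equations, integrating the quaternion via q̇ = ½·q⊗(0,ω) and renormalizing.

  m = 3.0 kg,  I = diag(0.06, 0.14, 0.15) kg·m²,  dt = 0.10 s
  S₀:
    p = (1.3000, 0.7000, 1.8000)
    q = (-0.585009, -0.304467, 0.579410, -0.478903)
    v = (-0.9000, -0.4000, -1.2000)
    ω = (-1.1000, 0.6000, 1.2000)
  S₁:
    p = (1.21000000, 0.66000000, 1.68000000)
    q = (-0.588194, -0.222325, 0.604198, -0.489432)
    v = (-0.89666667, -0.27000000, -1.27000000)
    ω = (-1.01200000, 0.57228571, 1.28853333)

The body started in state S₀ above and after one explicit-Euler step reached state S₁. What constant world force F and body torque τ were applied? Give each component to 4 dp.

F = (0.1000, 3.9000, -2.1000)
τ = (0.0600, 0.0800, 0.0800)

Δv = v₁−v₀ = (0.00333333, 0.13000000, -0.07000000)
applied force F = (0.1000, 3.9000, -2.1000)
Δω = ω₁−ω₀ = (0.08800000, -0.02771429, 0.08853333)
precession coupling = (0.0072, 0.1188, -0.0528)
τ = I·(Δω/dt) + ω₀×(Iω₀) = (0.0600, 0.0800, 0.0800)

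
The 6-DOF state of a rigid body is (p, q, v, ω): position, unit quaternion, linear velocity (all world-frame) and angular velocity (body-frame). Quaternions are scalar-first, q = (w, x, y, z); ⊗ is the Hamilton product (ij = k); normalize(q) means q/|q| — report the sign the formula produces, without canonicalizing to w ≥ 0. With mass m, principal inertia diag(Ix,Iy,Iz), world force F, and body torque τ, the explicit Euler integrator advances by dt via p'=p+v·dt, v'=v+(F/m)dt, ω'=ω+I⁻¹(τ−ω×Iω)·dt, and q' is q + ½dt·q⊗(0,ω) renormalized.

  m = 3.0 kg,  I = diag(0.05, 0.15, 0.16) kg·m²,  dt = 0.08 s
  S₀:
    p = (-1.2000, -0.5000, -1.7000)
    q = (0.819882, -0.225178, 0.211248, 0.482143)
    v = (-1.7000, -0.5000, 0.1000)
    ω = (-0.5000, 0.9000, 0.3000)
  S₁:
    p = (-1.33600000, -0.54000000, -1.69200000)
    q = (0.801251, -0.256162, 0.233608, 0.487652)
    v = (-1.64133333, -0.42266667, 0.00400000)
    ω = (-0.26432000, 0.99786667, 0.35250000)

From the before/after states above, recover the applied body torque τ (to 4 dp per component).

rate change Δω = (0.23568000, 0.09786667, 0.05250000)
applied torque τ = (0.1500, 0.2000, 0.0600)

τ = (0.1500, 0.2000, 0.0600)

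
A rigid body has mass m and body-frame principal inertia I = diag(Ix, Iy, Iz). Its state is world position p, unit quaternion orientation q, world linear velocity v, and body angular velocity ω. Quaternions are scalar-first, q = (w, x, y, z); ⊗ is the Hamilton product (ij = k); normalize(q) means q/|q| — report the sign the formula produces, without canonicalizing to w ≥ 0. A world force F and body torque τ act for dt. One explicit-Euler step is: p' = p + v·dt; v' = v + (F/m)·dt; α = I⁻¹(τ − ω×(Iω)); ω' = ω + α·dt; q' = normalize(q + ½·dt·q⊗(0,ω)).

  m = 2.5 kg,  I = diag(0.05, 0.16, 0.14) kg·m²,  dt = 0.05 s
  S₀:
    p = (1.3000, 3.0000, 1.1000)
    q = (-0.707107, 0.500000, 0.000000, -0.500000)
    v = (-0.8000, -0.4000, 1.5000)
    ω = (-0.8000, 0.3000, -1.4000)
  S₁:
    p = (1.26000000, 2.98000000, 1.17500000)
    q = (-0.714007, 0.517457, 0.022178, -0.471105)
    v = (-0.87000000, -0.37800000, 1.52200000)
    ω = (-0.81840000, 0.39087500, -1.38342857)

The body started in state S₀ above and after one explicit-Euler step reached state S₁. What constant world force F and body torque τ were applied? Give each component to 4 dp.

F = (-3.5000, 1.1000, 1.1000)
τ = (-0.0100, 0.1900, 0.0200)

rate change Δω = (-0.01840000, 0.09087500, 0.01657143)
gyro term ω₀×Iω₀ = (0.0084, -0.1008, -0.0264)
applied torque τ = (-0.0100, 0.1900, 0.0200)
velocity change Δv = (-0.07000000, 0.02200000, 0.02200000)
applied force F = (-3.5000, 1.1000, 1.1000)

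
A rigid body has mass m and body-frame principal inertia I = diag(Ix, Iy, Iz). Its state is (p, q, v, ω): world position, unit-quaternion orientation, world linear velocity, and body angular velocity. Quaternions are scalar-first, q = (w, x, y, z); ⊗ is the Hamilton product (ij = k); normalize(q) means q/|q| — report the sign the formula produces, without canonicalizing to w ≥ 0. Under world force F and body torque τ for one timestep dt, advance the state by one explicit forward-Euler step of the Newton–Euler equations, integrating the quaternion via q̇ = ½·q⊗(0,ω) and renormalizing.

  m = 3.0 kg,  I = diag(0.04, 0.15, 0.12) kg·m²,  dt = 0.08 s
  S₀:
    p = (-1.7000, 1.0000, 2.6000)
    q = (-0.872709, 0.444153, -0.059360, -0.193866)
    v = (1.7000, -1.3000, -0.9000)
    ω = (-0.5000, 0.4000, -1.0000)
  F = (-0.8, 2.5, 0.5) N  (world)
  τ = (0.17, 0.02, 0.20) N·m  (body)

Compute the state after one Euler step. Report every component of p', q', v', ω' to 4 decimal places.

linear accel F/m = (-0.2667, 0.8333, 0.1667)
p' = p + v·dt = (-1.5640, 0.8960, 2.5280)
v' = v + a·dt = (1.6787, -1.2333, -0.8867)
ω×(Iω) gyroscopic = (0.0120, -0.0400, -0.0220)
α = I⁻¹(τ − ω×Iω) = (3.9500, 0.4000, 1.8500)
new body rate ω' = (-0.1840, 0.4320, -0.8520)
Hamilton product q⊗(0,ω) = (0.0519545, 0.5732609, 0.1920024, 1.0206902)
q + ½dt·q⊗(0,ω), renormalized = (-0.8697, 0.4666, -0.0516, -0.1529)

p' = (-1.5640, 0.8960, 2.5280)
q' = (-0.8697, 0.4666, -0.0516, -0.1529)
v' = (1.6787, -1.2333, -0.8867)
ω' = (-0.1840, 0.4320, -0.8520)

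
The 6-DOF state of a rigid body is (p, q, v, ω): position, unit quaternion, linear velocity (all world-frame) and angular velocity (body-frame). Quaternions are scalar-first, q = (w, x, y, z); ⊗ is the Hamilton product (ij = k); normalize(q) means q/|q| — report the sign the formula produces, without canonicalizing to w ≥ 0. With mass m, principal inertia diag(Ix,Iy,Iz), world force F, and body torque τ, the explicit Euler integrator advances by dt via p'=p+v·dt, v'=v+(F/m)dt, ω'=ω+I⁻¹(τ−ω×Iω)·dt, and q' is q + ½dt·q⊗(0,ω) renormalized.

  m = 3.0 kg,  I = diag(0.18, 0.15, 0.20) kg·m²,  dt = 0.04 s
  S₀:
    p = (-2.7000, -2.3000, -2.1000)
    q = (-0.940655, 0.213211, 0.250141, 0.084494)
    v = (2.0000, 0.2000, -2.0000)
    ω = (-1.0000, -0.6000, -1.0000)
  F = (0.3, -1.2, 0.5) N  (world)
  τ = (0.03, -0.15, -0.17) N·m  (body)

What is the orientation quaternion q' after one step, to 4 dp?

q' = (-0.9313, 0.2279, 0.2639, 0.1057)

Hamilton product q⊗(0,ω) = (0.4477896, 0.7412104, 0.6931100, 1.0628694)
q' = normalize(q + ½dt·q⊗(0,ω)) = (-0.9313, 0.2279, 0.2639, 0.1057)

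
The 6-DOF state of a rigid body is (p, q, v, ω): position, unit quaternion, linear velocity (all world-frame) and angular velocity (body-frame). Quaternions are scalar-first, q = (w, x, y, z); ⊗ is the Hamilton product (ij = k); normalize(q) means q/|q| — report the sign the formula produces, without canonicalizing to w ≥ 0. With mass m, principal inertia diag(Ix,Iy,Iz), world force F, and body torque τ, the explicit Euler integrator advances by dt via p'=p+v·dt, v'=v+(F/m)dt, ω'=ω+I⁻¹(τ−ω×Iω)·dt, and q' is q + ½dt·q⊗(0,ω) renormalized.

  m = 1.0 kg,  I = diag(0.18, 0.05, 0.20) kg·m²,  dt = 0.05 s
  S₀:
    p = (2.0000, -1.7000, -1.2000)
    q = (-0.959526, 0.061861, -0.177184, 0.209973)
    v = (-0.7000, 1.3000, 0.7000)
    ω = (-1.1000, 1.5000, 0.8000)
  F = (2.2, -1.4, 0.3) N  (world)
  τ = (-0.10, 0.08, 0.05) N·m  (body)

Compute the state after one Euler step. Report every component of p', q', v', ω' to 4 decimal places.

gyro term ω×Iω = (0.1800, 0.0176, 0.2145)
(τ − ω×Iω)/I = (-1.5556, 1.2480, -0.8225)
new body rate ω' = (-1.1778, 1.5624, 0.7589)
Hamilton product q⊗(0,ω) = (0.1658447, 0.5987719, -1.7197481, -0.8697317)
q + ½dt·q⊗(0,ω), renormalized = (-0.9542, 0.0767, -0.2199, 0.1880)
new position p' = (1.9650, -1.6350, -1.1650)
new velocity v' = (-0.5900, 1.2300, 0.7150)

p' = (1.9650, -1.6350, -1.1650)
q' = (-0.9542, 0.0767, -0.2199, 0.1880)
v' = (-0.5900, 1.2300, 0.7150)
ω' = (-1.1778, 1.5624, 0.7589)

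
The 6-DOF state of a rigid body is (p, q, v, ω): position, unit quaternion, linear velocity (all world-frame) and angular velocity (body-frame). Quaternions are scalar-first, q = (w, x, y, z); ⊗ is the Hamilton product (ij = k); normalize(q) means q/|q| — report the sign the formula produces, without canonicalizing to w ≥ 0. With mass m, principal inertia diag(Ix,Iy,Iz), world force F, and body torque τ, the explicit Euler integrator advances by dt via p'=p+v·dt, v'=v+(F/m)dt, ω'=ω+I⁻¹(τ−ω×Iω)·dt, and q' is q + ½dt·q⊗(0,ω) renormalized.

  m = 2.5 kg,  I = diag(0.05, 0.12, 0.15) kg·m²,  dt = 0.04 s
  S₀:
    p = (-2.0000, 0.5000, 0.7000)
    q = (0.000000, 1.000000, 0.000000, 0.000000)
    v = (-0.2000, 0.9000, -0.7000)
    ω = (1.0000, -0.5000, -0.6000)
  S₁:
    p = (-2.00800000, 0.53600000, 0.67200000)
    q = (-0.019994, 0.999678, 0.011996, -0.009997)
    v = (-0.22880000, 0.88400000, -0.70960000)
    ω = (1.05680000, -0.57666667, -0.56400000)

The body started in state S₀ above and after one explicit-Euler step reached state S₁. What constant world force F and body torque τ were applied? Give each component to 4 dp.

Δv = v₁−v₀ = (-0.02880000, -0.01600000, -0.00960000)
applied force F = (-1.8000, -1.0000, -0.6000)
ω₁ − ω₀ = (0.05680000, -0.07666667, 0.03600000)
I·α + gyro = (0.0800, -0.1700, 0.1000)

F = (-1.8000, -1.0000, -0.6000)
τ = (0.0800, -0.1700, 0.1000)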